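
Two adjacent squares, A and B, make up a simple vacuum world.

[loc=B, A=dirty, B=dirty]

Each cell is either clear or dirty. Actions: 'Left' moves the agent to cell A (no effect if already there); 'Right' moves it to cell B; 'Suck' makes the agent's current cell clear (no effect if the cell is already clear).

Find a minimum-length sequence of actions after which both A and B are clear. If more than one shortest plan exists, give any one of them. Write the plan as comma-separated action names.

step 1/3 (Suck): <B|dirty|clear>
step 2/3 (Left): <A|dirty|clear>
step 3/3 (Suck): <A|clear|clear>
min 3: Suck B + move + Suck A

Suck, Left, Suck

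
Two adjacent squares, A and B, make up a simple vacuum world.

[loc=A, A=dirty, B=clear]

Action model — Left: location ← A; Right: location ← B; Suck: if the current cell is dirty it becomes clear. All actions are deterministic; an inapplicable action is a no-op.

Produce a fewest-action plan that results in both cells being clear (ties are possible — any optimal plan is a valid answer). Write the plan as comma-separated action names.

Suck

1) do Suck; now (A; A:clear, B:clear)
min 1: A is dirty, one Suck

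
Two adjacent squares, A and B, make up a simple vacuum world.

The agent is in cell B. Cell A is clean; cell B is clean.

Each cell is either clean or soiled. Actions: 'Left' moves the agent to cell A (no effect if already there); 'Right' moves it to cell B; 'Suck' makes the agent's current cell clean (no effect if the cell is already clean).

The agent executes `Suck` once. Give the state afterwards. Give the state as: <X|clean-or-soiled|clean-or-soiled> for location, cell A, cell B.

start: <B|clean|clean>
step 1/1 (Suck): <B|clean|clean>

<B|clean|clean>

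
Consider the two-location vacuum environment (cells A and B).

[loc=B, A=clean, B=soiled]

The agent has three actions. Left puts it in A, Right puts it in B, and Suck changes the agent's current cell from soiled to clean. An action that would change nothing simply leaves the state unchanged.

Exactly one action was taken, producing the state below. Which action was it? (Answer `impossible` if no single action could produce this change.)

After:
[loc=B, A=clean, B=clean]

Suck

try  Left: <A|clean|soiled>
try Right: <B|clean|soiled>
try  Suck: <B|clean|clean>  ← match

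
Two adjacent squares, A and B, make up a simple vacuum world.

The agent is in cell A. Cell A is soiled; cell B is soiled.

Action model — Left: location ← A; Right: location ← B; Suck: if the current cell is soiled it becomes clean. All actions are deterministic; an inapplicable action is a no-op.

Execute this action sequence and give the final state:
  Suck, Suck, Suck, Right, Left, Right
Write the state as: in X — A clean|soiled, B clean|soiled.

[1] after Suck: in A — A clean, B soiled
[2] after Suck: in A — A clean, B soiled
[3] after Suck: in A — A clean, B soiled
[4] after Right: in B — A clean, B soiled
[5] after Left: in A — A clean, B soiled
[6] after Right: in B — A clean, B soiled

in B — A clean, B soiled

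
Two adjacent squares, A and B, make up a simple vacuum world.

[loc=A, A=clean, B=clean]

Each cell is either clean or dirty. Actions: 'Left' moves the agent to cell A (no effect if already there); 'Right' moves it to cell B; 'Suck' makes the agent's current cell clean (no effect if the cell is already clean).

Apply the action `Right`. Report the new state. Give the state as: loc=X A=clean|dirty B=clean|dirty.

loc=B A=clean B=clean

start: loc=A A=clean B=clean
1. Right → loc=B A=clean B=clean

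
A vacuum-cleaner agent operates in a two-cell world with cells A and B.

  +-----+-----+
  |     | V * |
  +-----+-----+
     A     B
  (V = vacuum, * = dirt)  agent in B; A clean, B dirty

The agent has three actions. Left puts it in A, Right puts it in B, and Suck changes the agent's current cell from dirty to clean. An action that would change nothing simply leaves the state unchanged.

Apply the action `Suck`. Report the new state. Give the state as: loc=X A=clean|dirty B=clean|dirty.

start: loc=B A=clean B=dirty
t=1 Suck ⇒ loc=B A=clean B=clean

loc=B A=clean B=clean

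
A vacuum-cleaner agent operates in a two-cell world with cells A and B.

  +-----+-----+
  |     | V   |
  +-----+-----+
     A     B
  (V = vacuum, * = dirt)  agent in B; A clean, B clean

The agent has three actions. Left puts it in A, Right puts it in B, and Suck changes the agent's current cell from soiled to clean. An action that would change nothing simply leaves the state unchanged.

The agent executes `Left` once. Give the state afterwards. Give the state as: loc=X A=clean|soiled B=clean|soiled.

loc=A A=clean B=clean

start: loc=B A=clean B=clean
[1] after Left: loc=A A=clean B=clean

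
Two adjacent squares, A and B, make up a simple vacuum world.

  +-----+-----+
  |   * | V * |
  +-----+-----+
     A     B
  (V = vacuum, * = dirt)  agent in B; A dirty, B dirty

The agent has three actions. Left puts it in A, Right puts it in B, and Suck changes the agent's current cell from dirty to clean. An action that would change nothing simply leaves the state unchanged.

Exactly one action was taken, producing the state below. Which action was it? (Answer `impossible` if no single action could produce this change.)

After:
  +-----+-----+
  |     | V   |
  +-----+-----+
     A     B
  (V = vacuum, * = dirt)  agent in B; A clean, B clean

impossible

try  Left: in A — A dirty, B dirty
try Right: in B — A dirty, B dirty
try  Suck: in B — A dirty, B clean
no single action produces the after-state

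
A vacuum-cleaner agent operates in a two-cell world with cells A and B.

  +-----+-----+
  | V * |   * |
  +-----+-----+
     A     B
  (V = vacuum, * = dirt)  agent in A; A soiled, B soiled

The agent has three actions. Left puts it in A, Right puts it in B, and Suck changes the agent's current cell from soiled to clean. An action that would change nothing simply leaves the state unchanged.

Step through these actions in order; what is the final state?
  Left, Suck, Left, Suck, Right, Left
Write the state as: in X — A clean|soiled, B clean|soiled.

1) do Left; now in A — A soiled, B soiled
2) do Suck; now in A — A clean, B soiled
3) do Left; now in A — A clean, B soiled
4) do Suck; now in A — A clean, B soiled
5) do Right; now in B — A clean, B soiled
6) do Left; now in A — A clean, B soiled

in A — A clean, B soiled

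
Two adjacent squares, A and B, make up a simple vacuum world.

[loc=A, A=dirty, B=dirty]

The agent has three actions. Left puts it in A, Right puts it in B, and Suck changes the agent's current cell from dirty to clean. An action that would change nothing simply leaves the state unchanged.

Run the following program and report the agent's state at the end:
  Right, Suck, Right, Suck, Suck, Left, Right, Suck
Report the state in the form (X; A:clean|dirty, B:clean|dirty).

(B; A:dirty, B:clean)

step 1/8 (Right): (B; A:dirty, B:dirty)
step 2/8 (Suck): (B; A:dirty, B:clean)
step 3/8 (Right): (B; A:dirty, B:clean)
step 4/8 (Suck): (B; A:dirty, B:clean)
step 5/8 (Suck): (B; A:dirty, B:clean)
step 6/8 (Left): (A; A:dirty, B:clean)
step 7/8 (Right): (B; A:dirty, B:clean)
step 8/8 (Suck): (B; A:dirty, B:clean)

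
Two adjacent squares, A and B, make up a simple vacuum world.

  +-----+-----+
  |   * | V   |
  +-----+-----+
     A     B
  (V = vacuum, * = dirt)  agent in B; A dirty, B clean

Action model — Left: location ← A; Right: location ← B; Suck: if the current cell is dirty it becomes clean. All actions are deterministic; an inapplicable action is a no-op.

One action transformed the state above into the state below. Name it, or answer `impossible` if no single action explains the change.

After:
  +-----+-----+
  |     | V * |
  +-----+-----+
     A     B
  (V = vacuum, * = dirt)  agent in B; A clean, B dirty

impossible

try  Left: in A — A dirty, B clean
try Right: in B — A dirty, B clean
try  Suck: in B — A dirty, B clean
no single action produces the after-state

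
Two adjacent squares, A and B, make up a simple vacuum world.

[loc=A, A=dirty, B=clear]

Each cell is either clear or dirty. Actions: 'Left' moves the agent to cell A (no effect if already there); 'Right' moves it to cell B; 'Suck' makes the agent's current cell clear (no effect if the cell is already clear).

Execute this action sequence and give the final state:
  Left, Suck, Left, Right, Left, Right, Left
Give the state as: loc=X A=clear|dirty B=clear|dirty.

loc=A A=clear B=clear

1) do Left; now loc=A A=dirty B=clear
2) do Suck; now loc=A A=clear B=clear
3) do Left; now loc=A A=clear B=clear
4) do Right; now loc=B A=clear B=clear
5) do Left; now loc=A A=clear B=clear
6) do Right; now loc=B A=clear B=clear
7) do Left; now loc=A A=clear B=clear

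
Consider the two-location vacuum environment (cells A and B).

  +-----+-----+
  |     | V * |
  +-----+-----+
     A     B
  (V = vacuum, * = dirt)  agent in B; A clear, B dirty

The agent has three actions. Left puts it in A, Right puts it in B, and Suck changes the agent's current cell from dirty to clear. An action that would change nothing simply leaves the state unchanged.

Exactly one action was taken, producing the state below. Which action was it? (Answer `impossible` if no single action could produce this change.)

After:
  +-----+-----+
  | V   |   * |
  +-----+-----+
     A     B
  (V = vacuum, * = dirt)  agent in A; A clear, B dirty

Left

try  Left: in A — A clear, B dirty  ← match
try Right: in B — A clear, B dirty
try  Suck: in B — A clear, B clear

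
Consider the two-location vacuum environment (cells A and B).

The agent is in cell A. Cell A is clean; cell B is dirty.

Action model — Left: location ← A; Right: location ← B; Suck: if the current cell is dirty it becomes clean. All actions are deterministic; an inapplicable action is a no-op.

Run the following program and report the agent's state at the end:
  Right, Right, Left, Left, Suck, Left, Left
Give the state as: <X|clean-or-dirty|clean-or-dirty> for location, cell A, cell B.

[1] after Right: <B|clean|dirty>
[2] after Right: <B|clean|dirty>
[3] after Left: <A|clean|dirty>
[4] after Left: <A|clean|dirty>
[5] after Suck: <A|clean|dirty>
[6] after Left: <A|clean|dirty>
[7] after Left: <A|clean|dirty>

<A|clean|dirty>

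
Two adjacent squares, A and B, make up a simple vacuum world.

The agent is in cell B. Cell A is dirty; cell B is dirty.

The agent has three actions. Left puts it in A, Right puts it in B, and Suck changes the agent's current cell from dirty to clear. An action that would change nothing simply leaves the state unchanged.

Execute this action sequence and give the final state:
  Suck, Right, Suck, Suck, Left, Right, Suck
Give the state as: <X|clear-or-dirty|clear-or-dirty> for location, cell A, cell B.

step 1/7 (Suck): <B|dirty|clear>
step 2/7 (Right): <B|dirty|clear>
step 3/7 (Suck): <B|dirty|clear>
step 4/7 (Suck): <B|dirty|clear>
step 5/7 (Left): <A|dirty|clear>
step 6/7 (Right): <B|dirty|clear>
step 7/7 (Suck): <B|dirty|clear>

<B|dirty|clear>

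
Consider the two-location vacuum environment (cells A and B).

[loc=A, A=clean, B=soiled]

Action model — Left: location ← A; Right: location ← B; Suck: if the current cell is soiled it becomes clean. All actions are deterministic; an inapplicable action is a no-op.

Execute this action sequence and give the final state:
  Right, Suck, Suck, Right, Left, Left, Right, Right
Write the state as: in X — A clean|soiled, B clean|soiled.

in B — A clean, B clean

step 1/8 (Right): in B — A clean, B soiled
step 2/8 (Suck): in B — A clean, B clean
step 3/8 (Suck): in B — A clean, B clean
step 4/8 (Right): in B — A clean, B clean
step 5/8 (Left): in A — A clean, B clean
step 6/8 (Left): in A — A clean, B clean
step 7/8 (Right): in B — A clean, B clean
step 8/8 (Right): in B — A clean, B clean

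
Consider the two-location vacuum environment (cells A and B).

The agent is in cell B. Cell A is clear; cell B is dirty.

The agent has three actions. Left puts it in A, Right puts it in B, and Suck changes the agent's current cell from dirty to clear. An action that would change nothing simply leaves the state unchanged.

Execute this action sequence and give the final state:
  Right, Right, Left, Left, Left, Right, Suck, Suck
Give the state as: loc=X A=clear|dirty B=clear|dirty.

t=1 Right ⇒ loc=B A=clear B=dirty
t=2 Right ⇒ loc=B A=clear B=dirty
t=3 Left ⇒ loc=A A=clear B=dirty
t=4 Left ⇒ loc=A A=clear B=dirty
t=5 Left ⇒ loc=A A=clear B=dirty
t=6 Right ⇒ loc=B A=clear B=dirty
t=7 Suck ⇒ loc=B A=clear B=clear
t=8 Suck ⇒ loc=B A=clear B=clear

loc=B A=clear B=clear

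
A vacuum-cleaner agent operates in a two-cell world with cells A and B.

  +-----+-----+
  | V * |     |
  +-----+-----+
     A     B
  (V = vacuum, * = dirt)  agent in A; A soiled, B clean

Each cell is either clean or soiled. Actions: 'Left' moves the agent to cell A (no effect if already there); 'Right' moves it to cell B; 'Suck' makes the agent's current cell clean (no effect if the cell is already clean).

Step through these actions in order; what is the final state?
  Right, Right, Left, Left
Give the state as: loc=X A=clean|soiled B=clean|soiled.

loc=A A=soiled B=clean

Right (#1): loc=B A=soiled B=clean
Right (#2): loc=B A=soiled B=clean
Left (#3): loc=A A=soiled B=clean
Left (#4): loc=A A=soiled B=clean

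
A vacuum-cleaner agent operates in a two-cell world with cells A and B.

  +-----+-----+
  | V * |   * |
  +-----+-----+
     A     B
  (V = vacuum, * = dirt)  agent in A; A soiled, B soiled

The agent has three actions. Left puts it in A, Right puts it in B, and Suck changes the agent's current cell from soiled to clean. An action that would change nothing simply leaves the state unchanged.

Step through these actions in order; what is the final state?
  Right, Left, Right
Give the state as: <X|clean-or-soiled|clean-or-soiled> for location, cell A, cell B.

t=1 Right ⇒ <B|soiled|soiled>
t=2 Left ⇒ <A|soiled|soiled>
t=3 Right ⇒ <B|soiled|soiled>

<B|soiled|soiled>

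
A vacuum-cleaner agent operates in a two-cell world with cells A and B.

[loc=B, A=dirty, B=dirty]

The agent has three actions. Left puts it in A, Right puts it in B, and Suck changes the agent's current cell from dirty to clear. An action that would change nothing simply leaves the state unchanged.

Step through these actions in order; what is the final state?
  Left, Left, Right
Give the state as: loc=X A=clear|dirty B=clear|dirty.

loc=B A=dirty B=dirty

t=1 Left ⇒ loc=A A=dirty B=dirty
t=2 Left ⇒ loc=A A=dirty B=dirty
t=3 Right ⇒ loc=B A=dirty B=dirty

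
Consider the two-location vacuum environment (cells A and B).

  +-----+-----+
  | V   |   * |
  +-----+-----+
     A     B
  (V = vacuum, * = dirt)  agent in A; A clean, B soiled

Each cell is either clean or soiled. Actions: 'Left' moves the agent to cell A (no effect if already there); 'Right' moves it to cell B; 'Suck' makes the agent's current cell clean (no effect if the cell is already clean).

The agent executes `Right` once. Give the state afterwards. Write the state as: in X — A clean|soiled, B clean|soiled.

start: in A — A clean, B soiled
1) do Right; now in B — A clean, B soiled

in B — A clean, B soiled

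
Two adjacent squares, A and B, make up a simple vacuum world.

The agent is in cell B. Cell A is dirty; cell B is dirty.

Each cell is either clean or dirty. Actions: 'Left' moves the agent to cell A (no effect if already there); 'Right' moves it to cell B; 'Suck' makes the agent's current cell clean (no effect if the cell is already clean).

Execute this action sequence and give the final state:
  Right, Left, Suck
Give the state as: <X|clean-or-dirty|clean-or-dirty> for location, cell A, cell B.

Right (#1): <B|dirty|dirty>
Left (#2): <A|dirty|dirty>
Suck (#3): <A|clean|dirty>

<A|clean|dirty>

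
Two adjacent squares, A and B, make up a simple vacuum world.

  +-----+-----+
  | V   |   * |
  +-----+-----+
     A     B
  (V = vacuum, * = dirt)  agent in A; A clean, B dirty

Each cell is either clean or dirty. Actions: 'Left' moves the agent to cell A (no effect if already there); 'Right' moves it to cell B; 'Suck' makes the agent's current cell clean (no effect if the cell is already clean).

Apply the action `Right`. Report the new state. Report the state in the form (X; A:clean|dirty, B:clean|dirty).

start: (A; A:clean, B:dirty)
step 1/1 (Right): (B; A:clean, B:dirty)

(B; A:clean, B:dirty)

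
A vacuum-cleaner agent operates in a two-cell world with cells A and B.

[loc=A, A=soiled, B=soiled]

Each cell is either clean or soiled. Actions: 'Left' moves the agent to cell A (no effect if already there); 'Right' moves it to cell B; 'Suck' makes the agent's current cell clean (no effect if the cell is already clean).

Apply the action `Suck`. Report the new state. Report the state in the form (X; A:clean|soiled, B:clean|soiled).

(A; A:clean, B:soiled)

start: (A; A:soiled, B:soiled)
step 1/1 (Suck): (A; A:clean, B:soiled)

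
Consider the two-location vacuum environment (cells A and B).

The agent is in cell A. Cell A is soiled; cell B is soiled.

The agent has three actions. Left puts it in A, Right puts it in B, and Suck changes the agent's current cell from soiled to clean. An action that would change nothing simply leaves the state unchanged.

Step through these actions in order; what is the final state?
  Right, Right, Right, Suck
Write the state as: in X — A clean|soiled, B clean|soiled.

step 1/4 (Right): in B — A soiled, B soiled
step 2/4 (Right): in B — A soiled, B soiled
step 3/4 (Right): in B — A soiled, B soiled
step 4/4 (Suck): in B — A soiled, B clean

in B — A soiled, B clean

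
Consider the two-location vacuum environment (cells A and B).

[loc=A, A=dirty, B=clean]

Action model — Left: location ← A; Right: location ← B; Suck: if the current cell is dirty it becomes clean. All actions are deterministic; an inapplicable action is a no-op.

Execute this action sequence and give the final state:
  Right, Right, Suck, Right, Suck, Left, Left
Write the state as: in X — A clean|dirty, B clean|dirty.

[1] after Right: in B — A dirty, B clean
[2] after Right: in B — A dirty, B clean
[3] after Suck: in B — A dirty, B clean
[4] after Right: in B — A dirty, B clean
[5] after Suck: in B — A dirty, B clean
[6] after Left: in A — A dirty, B clean
[7] after Left: in A — A dirty, B clean

in A — A dirty, B clean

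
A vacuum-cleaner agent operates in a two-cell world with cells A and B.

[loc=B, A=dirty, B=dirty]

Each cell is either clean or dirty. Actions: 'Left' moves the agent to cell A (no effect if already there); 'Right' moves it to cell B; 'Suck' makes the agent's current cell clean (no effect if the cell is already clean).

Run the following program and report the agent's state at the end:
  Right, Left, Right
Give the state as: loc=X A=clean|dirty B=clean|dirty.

t=1 Right ⇒ loc=B A=dirty B=dirty
t=2 Left ⇒ loc=A A=dirty B=dirty
t=3 Right ⇒ loc=B A=dirty B=dirty

loc=B A=dirty B=dirty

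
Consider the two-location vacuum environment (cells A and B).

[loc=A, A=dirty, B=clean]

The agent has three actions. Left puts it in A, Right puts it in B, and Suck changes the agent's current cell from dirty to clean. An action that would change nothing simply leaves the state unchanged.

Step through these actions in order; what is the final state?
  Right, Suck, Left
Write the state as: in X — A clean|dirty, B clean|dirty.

in A — A dirty, B clean

1. Right → in B — A dirty, B clean
2. Suck → in B — A dirty, B clean
3. Left → in A — A dirty, B clean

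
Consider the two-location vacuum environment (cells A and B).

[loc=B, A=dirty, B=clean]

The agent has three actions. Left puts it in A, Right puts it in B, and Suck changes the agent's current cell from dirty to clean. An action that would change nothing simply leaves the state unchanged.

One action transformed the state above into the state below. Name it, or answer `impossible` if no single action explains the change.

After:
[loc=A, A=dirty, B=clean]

Left

try  Left: (A; A:dirty, B:clean)  ← match
try Right: (B; A:dirty, B:clean)
try  Suck: (B; A:dirty, B:clean)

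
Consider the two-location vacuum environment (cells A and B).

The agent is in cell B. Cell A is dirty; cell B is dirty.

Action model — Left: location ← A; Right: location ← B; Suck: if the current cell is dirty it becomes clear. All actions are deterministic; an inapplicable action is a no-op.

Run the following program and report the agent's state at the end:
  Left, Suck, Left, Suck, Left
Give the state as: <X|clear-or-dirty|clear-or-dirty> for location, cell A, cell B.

1. Left → <A|dirty|dirty>
2. Suck → <A|clear|dirty>
3. Left → <A|clear|dirty>
4. Suck → <A|clear|dirty>
5. Left → <A|clear|dirty>

<A|clear|dirty>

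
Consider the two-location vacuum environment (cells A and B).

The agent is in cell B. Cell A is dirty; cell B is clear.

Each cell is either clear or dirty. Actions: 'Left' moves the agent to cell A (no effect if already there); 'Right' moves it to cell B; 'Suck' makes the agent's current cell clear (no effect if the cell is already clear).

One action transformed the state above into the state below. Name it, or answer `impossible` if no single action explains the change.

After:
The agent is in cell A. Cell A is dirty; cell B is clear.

Left

try  Left: loc=A A=dirty B=clear  ← match
try Right: loc=B A=dirty B=clear
try  Suck: loc=B A=dirty B=clear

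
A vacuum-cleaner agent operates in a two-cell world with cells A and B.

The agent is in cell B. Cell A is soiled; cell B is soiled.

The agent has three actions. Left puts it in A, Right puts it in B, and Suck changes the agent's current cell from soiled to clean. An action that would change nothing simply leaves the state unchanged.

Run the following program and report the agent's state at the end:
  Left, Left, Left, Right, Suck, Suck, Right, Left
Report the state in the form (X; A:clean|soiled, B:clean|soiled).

[1] after Left: (A; A:soiled, B:soiled)
[2] after Left: (A; A:soiled, B:soiled)
[3] after Left: (A; A:soiled, B:soiled)
[4] after Right: (B; A:soiled, B:soiled)
[5] after Suck: (B; A:soiled, B:clean)
[6] after Suck: (B; A:soiled, B:clean)
[7] after Right: (B; A:soiled, B:clean)
[8] after Left: (A; A:soiled, B:clean)

(A; A:soiled, B:clean)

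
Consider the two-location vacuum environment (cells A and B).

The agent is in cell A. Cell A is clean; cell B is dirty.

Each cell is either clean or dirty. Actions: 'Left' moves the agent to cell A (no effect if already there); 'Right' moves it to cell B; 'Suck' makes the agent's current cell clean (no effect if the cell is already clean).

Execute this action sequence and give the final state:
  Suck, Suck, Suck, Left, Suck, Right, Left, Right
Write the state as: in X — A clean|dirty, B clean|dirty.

in B — A clean, B dirty

1) do Suck; now in A — A clean, B dirty
2) do Suck; now in A — A clean, B dirty
3) do Suck; now in A — A clean, B dirty
4) do Left; now in A — A clean, B dirty
5) do Suck; now in A — A clean, B dirty
6) do Right; now in B — A clean, B dirty
7) do Left; now in A — A clean, B dirty
8) do Right; now in B — A clean, B dirty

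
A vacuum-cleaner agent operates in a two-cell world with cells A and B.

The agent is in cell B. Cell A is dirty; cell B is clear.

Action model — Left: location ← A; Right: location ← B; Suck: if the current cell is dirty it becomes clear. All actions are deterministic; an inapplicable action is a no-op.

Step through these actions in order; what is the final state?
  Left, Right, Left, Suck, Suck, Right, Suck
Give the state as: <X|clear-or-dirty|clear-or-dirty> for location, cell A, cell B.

[1] after Left: <A|dirty|clear>
[2] after Right: <B|dirty|clear>
[3] after Left: <A|dirty|clear>
[4] after Suck: <A|clear|clear>
[5] after Suck: <A|clear|clear>
[6] after Right: <B|clear|clear>
[7] after Suck: <B|clear|clear>

<B|clear|clear>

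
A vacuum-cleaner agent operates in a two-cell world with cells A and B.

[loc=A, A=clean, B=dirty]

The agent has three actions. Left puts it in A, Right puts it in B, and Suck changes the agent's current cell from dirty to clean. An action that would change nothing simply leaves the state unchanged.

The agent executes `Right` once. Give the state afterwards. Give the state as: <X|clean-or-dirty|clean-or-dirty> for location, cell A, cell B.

start: <A|clean|dirty>
1. Right → <B|clean|dirty>

<B|clean|dirty>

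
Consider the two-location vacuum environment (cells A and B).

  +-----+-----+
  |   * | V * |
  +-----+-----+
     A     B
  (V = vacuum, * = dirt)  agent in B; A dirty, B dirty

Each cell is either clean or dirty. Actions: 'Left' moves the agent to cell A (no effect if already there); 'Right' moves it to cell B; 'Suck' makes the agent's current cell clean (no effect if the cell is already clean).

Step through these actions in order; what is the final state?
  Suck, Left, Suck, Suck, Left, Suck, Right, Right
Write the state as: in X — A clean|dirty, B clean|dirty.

Suck (#1): in B — A dirty, B clean
Left (#2): in A — A dirty, B clean
Suck (#3): in A — A clean, B clean
Suck (#4): in A — A clean, B clean
Left (#5): in A — A clean, B clean
Suck (#6): in A — A clean, B clean
Right (#7): in B — A clean, B clean
Right (#8): in B — A clean, B clean

in B — A clean, B clean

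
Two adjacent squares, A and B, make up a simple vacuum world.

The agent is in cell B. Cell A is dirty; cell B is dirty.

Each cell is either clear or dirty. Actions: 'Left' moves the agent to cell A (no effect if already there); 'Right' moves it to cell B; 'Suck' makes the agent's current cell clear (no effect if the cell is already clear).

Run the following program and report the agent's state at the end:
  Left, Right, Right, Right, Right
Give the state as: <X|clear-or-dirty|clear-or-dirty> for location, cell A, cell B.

<B|dirty|dirty>

Left (#1): <A|dirty|dirty>
Right (#2): <B|dirty|dirty>
Right (#3): <B|dirty|dirty>
Right (#4): <B|dirty|dirty>
Right (#5): <B|dirty|dirty>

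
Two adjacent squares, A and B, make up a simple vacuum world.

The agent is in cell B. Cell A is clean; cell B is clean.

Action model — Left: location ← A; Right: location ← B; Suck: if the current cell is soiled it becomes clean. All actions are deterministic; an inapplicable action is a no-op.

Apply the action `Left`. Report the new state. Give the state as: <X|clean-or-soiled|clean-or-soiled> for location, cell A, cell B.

start: <B|clean|clean>
1. Left → <A|clean|clean>

<A|clean|clean>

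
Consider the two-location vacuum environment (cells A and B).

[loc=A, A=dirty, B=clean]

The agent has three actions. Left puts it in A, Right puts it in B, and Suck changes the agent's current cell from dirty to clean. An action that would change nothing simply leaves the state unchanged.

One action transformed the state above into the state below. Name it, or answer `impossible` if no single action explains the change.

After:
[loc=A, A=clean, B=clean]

try  Left: loc=A A=dirty B=clean
try Right: loc=B A=dirty B=clean
try  Suck: loc=A A=clean B=clean  ← match

Suck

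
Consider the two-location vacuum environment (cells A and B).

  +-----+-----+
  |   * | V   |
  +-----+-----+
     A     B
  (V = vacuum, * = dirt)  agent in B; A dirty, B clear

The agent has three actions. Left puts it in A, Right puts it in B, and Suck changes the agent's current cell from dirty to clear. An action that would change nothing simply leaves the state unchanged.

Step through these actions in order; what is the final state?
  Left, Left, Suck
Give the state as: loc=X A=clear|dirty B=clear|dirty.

1. Left → loc=A A=dirty B=clear
2. Left → loc=A A=dirty B=clear
3. Suck → loc=A A=clear B=clear

loc=A A=clear B=clear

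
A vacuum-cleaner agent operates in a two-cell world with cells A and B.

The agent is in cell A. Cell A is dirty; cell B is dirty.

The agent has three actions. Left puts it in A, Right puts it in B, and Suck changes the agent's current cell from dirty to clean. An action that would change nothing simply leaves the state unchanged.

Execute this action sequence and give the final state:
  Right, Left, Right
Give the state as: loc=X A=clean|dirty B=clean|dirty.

Right (#1): loc=B A=dirty B=dirty
Left (#2): loc=A A=dirty B=dirty
Right (#3): loc=B A=dirty B=dirty

loc=B A=dirty B=dirty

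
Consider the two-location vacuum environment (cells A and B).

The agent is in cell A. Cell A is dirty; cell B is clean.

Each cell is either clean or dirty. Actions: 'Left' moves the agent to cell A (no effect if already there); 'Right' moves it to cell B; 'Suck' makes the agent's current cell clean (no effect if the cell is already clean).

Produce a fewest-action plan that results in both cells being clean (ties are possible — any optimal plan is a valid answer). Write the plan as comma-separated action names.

1. Suck → <A|clean|clean>
min 1: A is dirty, one Suck

Suck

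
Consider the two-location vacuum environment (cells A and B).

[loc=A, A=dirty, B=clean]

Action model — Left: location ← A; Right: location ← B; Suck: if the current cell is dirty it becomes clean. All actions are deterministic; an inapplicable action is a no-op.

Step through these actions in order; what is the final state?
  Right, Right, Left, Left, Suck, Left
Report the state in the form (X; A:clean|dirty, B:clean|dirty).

(A; A:clean, B:clean)

1. Right → (B; A:dirty, B:clean)
2. Right → (B; A:dirty, B:clean)
3. Left → (A; A:dirty, B:clean)
4. Left → (A; A:dirty, B:clean)
5. Suck → (A; A:clean, B:clean)
6. Left → (A; A:clean, B:clean)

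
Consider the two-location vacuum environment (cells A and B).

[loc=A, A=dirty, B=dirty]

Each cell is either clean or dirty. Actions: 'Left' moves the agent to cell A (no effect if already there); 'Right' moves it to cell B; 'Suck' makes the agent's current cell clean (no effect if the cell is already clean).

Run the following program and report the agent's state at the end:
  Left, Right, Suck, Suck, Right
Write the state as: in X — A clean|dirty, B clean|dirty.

Left (#1): in A — A dirty, B dirty
Right (#2): in B — A dirty, B dirty
Suck (#3): in B — A dirty, B clean
Suck (#4): in B — A dirty, B clean
Right (#5): in B — A dirty, B clean

in B — A dirty, B clean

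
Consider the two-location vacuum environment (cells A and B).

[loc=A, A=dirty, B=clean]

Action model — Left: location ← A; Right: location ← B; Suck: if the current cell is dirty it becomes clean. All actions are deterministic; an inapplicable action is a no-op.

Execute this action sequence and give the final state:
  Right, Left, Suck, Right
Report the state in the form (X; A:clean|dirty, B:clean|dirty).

(B; A:clean, B:clean)

1. Right → (B; A:dirty, B:clean)
2. Left → (A; A:dirty, B:clean)
3. Suck → (A; A:clean, B:clean)
4. Right → (B; A:clean, B:clean)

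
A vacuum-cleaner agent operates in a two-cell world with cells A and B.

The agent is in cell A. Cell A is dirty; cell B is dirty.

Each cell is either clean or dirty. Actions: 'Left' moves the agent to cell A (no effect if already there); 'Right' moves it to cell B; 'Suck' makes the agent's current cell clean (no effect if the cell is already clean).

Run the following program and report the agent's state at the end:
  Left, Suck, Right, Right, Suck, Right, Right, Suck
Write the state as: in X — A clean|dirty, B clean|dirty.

1. Left → in A — A dirty, B dirty
2. Suck → in A — A clean, B dirty
3. Right → in B — A clean, B dirty
4. Right → in B — A clean, B dirty
5. Suck → in B — A clean, B clean
6. Right → in B — A clean, B clean
7. Right → in B — A clean, B clean
8. Suck → in B — A clean, B clean

in B — A clean, B clean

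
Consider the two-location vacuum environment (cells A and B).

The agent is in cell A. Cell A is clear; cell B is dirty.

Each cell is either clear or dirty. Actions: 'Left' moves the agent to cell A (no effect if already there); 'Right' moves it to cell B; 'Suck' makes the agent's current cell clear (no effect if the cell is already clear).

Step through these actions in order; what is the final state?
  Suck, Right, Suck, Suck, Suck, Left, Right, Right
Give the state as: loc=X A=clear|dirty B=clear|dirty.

loc=B A=clear B=clear

step 1/8 (Suck): loc=A A=clear B=dirty
step 2/8 (Right): loc=B A=clear B=dirty
step 3/8 (Suck): loc=B A=clear B=clear
step 4/8 (Suck): loc=B A=clear B=clear
step 5/8 (Suck): loc=B A=clear B=clear
step 6/8 (Left): loc=A A=clear B=clear
step 7/8 (Right): loc=B A=clear B=clear
step 8/8 (Right): loc=B A=clear B=clear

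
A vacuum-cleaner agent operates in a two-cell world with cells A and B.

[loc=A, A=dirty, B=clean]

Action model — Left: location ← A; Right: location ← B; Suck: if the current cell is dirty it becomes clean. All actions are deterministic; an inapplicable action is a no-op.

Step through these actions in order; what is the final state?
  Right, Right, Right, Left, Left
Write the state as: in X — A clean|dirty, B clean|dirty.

Right (#1): in B — A dirty, B clean
Right (#2): in B — A dirty, B clean
Right (#3): in B — A dirty, B clean
Left (#4): in A — A dirty, B clean
Left (#5): in A — A dirty, B clean

in A — A dirty, B clean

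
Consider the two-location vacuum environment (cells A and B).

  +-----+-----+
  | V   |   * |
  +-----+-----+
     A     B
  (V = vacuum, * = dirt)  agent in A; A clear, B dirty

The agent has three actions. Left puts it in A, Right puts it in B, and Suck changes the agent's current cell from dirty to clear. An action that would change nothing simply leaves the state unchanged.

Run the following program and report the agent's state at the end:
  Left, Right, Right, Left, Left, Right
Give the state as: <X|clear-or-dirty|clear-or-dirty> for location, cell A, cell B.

[1] after Left: <A|clear|dirty>
[2] after Right: <B|clear|dirty>
[3] after Right: <B|clear|dirty>
[4] after Left: <A|clear|dirty>
[5] after Left: <A|clear|dirty>
[6] after Right: <B|clear|dirty>

<B|clear|dirty>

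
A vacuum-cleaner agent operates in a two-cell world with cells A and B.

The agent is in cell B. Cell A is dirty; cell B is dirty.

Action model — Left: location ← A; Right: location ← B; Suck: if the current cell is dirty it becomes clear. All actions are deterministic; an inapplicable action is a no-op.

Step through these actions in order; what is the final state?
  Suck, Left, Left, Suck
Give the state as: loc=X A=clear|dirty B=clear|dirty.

Suck (#1): loc=B A=dirty B=clear
Left (#2): loc=A A=dirty B=clear
Left (#3): loc=A A=dirty B=clear
Suck (#4): loc=A A=clear B=clear

loc=A A=clear B=clear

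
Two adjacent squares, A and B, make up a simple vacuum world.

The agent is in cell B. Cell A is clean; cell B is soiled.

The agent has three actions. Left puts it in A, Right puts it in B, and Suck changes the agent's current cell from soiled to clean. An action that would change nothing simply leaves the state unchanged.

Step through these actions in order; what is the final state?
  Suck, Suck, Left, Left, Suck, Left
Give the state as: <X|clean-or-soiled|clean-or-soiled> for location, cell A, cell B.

1) do Suck; now <B|clean|clean>
2) do Suck; now <B|clean|clean>
3) do Left; now <A|clean|clean>
4) do Left; now <A|clean|clean>
5) do Suck; now <A|clean|clean>
6) do Left; now <A|clean|clean>

<A|clean|clean>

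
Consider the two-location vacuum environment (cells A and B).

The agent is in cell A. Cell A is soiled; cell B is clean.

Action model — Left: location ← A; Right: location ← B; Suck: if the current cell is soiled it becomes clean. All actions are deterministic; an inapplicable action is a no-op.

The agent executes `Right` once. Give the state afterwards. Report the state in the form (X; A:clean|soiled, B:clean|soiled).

start: (A; A:soiled, B:clean)
t=1 Right ⇒ (B; A:soiled, B:clean)

(B; A:soiled, B:clean)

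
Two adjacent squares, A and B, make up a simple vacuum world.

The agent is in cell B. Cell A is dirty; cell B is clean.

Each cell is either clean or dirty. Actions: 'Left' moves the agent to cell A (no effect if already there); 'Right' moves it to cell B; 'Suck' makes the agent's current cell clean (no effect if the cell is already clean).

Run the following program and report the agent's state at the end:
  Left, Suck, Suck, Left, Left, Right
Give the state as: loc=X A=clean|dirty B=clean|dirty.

step 1/6 (Left): loc=A A=dirty B=clean
step 2/6 (Suck): loc=A A=clean B=clean
step 3/6 (Suck): loc=A A=clean B=clean
step 4/6 (Left): loc=A A=clean B=clean
step 5/6 (Left): loc=A A=clean B=clean
step 6/6 (Right): loc=B A=clean B=clean

loc=B A=clean B=clean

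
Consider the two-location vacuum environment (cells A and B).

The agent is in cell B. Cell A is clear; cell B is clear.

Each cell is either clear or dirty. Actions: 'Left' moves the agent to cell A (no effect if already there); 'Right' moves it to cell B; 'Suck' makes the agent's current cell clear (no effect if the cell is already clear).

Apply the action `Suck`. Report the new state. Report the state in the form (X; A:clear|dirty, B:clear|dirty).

(B; A:clear, B:clear)

start: (B; A:clear, B:clear)
Suck (#1): (B; A:clear, B:clear)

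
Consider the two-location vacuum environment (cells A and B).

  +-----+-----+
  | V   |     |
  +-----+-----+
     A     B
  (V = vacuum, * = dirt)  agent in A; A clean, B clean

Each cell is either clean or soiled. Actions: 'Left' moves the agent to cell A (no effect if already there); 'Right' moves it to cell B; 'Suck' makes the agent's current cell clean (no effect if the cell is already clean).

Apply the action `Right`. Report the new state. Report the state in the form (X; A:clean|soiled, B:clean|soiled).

start: (A; A:clean, B:clean)
Right (#1): (B; A:clean, B:clean)

(B; A:clean, B:clean)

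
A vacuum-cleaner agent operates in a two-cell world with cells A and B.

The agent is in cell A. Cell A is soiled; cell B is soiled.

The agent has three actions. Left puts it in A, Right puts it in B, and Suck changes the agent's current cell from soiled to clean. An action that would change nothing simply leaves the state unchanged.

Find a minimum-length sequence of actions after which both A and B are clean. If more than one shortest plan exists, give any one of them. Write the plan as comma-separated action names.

Suck, Right, Suck

Suck (#1): (A; A:clean, B:soiled)
Right (#2): (B; A:clean, B:soiled)
Suck (#3): (B; A:clean, B:clean)
min 3: Suck A + move + Suck B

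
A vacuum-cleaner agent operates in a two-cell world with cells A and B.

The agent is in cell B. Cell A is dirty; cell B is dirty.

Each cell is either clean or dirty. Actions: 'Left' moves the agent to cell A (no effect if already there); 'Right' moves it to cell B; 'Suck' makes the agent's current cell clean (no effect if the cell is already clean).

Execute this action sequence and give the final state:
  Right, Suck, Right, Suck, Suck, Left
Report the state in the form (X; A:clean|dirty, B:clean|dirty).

(A; A:dirty, B:clean)

Right (#1): (B; A:dirty, B:dirty)
Suck (#2): (B; A:dirty, B:clean)
Right (#3): (B; A:dirty, B:clean)
Suck (#4): (B; A:dirty, B:clean)
Suck (#5): (B; A:dirty, B:clean)
Left (#6): (A; A:dirty, B:clean)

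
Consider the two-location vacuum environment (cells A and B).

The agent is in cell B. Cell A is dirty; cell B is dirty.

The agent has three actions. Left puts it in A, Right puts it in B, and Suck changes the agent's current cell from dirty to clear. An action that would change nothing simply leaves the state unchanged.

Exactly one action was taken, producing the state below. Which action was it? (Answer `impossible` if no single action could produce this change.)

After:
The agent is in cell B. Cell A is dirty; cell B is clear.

try  Left: <A|dirty|dirty>
try Right: <B|dirty|dirty>
try  Suck: <B|dirty|clear>  ← match

Suck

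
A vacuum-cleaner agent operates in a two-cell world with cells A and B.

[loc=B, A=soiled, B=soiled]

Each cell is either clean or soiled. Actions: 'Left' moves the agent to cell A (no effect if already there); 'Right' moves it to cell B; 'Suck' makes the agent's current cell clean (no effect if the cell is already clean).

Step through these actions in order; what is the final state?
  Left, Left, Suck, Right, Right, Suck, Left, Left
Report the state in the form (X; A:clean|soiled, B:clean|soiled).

(A; A:clean, B:clean)

[1] after Left: (A; A:soiled, B:soiled)
[2] after Left: (A; A:soiled, B:soiled)
[3] after Suck: (A; A:clean, B:soiled)
[4] after Right: (B; A:clean, B:soiled)
[5] after Right: (B; A:clean, B:soiled)
[6] after Suck: (B; A:clean, B:clean)
[7] after Left: (A; A:clean, B:clean)
[8] after Left: (A; A:clean, B:clean)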